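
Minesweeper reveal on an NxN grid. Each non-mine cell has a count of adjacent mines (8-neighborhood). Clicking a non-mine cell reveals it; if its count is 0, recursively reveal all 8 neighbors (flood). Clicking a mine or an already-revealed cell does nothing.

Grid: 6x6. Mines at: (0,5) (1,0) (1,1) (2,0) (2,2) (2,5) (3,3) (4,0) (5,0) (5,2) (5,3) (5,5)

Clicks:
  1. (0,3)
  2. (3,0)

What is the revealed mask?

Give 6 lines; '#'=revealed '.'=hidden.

Answer: ..###.
..###.
......
#.....
......
......

Derivation:
Click 1 (0,3) count=0: revealed 6 new [(0,2) (0,3) (0,4) (1,2) (1,3) (1,4)] -> total=6
Click 2 (3,0) count=2: revealed 1 new [(3,0)] -> total=7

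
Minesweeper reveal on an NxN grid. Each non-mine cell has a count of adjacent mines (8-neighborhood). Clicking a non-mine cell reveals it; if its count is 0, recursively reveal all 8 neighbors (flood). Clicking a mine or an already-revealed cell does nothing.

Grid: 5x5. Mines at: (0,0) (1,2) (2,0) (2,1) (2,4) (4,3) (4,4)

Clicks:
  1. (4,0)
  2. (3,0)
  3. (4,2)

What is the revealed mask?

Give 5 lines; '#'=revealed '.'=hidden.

Click 1 (4,0) count=0: revealed 6 new [(3,0) (3,1) (3,2) (4,0) (4,1) (4,2)] -> total=6
Click 2 (3,0) count=2: revealed 0 new [(none)] -> total=6
Click 3 (4,2) count=1: revealed 0 new [(none)] -> total=6

Answer: .....
.....
.....
###..
###..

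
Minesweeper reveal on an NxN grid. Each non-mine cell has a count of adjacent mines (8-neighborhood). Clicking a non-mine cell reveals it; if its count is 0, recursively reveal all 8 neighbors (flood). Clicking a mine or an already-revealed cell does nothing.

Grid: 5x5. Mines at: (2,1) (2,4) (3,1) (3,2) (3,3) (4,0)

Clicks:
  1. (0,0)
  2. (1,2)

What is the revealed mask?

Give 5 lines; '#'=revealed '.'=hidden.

Click 1 (0,0) count=0: revealed 10 new [(0,0) (0,1) (0,2) (0,3) (0,4) (1,0) (1,1) (1,2) (1,3) (1,4)] -> total=10
Click 2 (1,2) count=1: revealed 0 new [(none)] -> total=10

Answer: #####
#####
.....
.....
.....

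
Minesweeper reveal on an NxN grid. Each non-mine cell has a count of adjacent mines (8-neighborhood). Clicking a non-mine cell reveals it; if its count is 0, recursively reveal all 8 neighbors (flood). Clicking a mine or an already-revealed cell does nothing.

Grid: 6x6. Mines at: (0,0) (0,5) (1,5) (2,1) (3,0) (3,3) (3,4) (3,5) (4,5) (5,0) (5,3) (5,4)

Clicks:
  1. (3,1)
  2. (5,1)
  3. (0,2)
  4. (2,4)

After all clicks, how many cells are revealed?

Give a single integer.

Answer: 13

Derivation:
Click 1 (3,1) count=2: revealed 1 new [(3,1)] -> total=1
Click 2 (5,1) count=1: revealed 1 new [(5,1)] -> total=2
Click 3 (0,2) count=0: revealed 11 new [(0,1) (0,2) (0,3) (0,4) (1,1) (1,2) (1,3) (1,4) (2,2) (2,3) (2,4)] -> total=13
Click 4 (2,4) count=4: revealed 0 new [(none)] -> total=13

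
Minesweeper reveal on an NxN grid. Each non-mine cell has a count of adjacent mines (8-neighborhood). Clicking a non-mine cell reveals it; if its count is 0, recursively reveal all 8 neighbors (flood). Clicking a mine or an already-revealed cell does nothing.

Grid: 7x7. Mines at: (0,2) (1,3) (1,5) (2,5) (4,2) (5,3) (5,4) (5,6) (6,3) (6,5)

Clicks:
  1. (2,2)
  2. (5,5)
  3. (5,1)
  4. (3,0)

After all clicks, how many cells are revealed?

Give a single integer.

Answer: 20

Derivation:
Click 1 (2,2) count=1: revealed 1 new [(2,2)] -> total=1
Click 2 (5,5) count=3: revealed 1 new [(5,5)] -> total=2
Click 3 (5,1) count=1: revealed 1 new [(5,1)] -> total=3
Click 4 (3,0) count=0: revealed 17 new [(0,0) (0,1) (1,0) (1,1) (1,2) (2,0) (2,1) (3,0) (3,1) (3,2) (4,0) (4,1) (5,0) (5,2) (6,0) (6,1) (6,2)] -> total=20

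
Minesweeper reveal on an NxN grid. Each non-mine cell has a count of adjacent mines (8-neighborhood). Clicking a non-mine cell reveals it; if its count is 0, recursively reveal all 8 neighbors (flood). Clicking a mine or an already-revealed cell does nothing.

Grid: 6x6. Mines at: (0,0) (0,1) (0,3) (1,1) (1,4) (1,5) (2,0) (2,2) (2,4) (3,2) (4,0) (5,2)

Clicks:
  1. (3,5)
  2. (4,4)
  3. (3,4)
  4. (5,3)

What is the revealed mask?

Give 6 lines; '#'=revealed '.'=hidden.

Answer: ......
......
......
...###
...###
...###

Derivation:
Click 1 (3,5) count=1: revealed 1 new [(3,5)] -> total=1
Click 2 (4,4) count=0: revealed 8 new [(3,3) (3,4) (4,3) (4,4) (4,5) (5,3) (5,4) (5,5)] -> total=9
Click 3 (3,4) count=1: revealed 0 new [(none)] -> total=9
Click 4 (5,3) count=1: revealed 0 new [(none)] -> total=9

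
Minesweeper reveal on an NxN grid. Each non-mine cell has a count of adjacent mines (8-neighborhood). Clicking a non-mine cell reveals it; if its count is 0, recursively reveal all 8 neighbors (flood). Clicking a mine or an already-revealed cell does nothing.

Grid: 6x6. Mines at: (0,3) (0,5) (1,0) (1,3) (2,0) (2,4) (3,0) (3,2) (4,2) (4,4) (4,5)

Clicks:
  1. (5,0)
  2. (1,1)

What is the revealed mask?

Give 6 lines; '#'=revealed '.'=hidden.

Answer: ......
.#....
......
......
##....
##....

Derivation:
Click 1 (5,0) count=0: revealed 4 new [(4,0) (4,1) (5,0) (5,1)] -> total=4
Click 2 (1,1) count=2: revealed 1 new [(1,1)] -> total=5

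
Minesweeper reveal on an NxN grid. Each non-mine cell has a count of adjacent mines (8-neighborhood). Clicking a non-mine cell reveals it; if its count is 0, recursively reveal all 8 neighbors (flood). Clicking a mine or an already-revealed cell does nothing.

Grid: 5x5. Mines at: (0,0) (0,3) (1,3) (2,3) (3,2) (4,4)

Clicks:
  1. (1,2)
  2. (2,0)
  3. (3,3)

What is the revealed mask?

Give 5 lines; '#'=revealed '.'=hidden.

Answer: .....
###..
##...
##.#.
##...

Derivation:
Click 1 (1,2) count=3: revealed 1 new [(1,2)] -> total=1
Click 2 (2,0) count=0: revealed 8 new [(1,0) (1,1) (2,0) (2,1) (3,0) (3,1) (4,0) (4,1)] -> total=9
Click 3 (3,3) count=3: revealed 1 new [(3,3)] -> total=10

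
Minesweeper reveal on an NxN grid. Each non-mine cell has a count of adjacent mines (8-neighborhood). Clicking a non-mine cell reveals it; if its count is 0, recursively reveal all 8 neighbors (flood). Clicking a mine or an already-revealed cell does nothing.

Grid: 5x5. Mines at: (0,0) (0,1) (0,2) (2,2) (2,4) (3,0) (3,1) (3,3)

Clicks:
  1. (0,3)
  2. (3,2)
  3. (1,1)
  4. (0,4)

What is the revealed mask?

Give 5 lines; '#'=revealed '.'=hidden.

Answer: ...##
.#.##
.....
..#..
.....

Derivation:
Click 1 (0,3) count=1: revealed 1 new [(0,3)] -> total=1
Click 2 (3,2) count=3: revealed 1 new [(3,2)] -> total=2
Click 3 (1,1) count=4: revealed 1 new [(1,1)] -> total=3
Click 4 (0,4) count=0: revealed 3 new [(0,4) (1,3) (1,4)] -> total=6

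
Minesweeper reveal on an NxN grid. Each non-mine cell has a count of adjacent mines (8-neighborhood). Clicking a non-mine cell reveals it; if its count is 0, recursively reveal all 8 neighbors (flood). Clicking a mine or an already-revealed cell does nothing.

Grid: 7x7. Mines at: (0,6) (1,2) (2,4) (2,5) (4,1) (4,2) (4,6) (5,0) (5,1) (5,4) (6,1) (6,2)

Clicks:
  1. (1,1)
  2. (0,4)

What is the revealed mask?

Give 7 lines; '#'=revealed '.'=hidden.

Click 1 (1,1) count=1: revealed 1 new [(1,1)] -> total=1
Click 2 (0,4) count=0: revealed 6 new [(0,3) (0,4) (0,5) (1,3) (1,4) (1,5)] -> total=7

Answer: ...###.
.#.###.
.......
.......
.......
.......
.......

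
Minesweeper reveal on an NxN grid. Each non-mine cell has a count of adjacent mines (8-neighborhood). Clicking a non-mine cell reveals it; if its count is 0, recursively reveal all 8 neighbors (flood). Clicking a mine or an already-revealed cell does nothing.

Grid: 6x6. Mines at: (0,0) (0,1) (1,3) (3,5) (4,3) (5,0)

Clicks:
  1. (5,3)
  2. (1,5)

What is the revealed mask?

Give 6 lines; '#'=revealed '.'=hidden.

Click 1 (5,3) count=1: revealed 1 new [(5,3)] -> total=1
Click 2 (1,5) count=0: revealed 6 new [(0,4) (0,5) (1,4) (1,5) (2,4) (2,5)] -> total=7

Answer: ....##
....##
....##
......
......
...#..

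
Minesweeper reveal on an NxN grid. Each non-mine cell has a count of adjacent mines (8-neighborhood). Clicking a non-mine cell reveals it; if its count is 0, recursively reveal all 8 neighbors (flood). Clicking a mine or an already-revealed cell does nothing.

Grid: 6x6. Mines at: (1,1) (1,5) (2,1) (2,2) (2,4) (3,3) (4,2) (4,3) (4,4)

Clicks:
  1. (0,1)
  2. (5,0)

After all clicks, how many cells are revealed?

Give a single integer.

Answer: 7

Derivation:
Click 1 (0,1) count=1: revealed 1 new [(0,1)] -> total=1
Click 2 (5,0) count=0: revealed 6 new [(3,0) (3,1) (4,0) (4,1) (5,0) (5,1)] -> total=7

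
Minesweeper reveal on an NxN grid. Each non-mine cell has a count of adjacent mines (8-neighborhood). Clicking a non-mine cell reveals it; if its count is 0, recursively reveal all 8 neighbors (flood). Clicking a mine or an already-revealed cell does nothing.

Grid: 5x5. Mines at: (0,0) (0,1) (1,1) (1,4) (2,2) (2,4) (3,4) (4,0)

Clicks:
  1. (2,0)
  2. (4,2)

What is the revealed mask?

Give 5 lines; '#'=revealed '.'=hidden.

Click 1 (2,0) count=1: revealed 1 new [(2,0)] -> total=1
Click 2 (4,2) count=0: revealed 6 new [(3,1) (3,2) (3,3) (4,1) (4,2) (4,3)] -> total=7

Answer: .....
.....
#....
.###.
.###.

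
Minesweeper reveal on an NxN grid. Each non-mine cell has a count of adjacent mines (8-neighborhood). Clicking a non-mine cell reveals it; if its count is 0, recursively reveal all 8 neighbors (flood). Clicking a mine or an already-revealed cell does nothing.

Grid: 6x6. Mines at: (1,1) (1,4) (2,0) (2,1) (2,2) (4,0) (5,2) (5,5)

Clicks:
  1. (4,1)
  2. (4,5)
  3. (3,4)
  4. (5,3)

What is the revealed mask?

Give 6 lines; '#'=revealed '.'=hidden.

Answer: ......
......
...###
...###
.#.###
...#..

Derivation:
Click 1 (4,1) count=2: revealed 1 new [(4,1)] -> total=1
Click 2 (4,5) count=1: revealed 1 new [(4,5)] -> total=2
Click 3 (3,4) count=0: revealed 8 new [(2,3) (2,4) (2,5) (3,3) (3,4) (3,5) (4,3) (4,4)] -> total=10
Click 4 (5,3) count=1: revealed 1 new [(5,3)] -> total=11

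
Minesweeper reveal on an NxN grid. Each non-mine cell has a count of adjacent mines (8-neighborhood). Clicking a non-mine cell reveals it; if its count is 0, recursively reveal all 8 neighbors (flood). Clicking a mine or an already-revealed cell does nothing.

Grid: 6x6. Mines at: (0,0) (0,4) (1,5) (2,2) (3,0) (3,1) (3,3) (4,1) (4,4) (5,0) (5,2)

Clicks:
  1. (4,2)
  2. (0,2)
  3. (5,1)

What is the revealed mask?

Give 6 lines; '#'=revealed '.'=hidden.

Click 1 (4,2) count=4: revealed 1 new [(4,2)] -> total=1
Click 2 (0,2) count=0: revealed 6 new [(0,1) (0,2) (0,3) (1,1) (1,2) (1,3)] -> total=7
Click 3 (5,1) count=3: revealed 1 new [(5,1)] -> total=8

Answer: .###..
.###..
......
......
..#...
.#....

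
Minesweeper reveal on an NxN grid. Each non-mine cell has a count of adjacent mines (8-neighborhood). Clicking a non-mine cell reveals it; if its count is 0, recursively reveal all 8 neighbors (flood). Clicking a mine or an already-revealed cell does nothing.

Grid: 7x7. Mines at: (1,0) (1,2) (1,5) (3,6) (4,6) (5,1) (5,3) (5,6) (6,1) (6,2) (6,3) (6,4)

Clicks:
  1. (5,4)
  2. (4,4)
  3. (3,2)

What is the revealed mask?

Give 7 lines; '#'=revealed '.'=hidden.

Click 1 (5,4) count=3: revealed 1 new [(5,4)] -> total=1
Click 2 (4,4) count=1: revealed 1 new [(4,4)] -> total=2
Click 3 (3,2) count=0: revealed 17 new [(2,0) (2,1) (2,2) (2,3) (2,4) (2,5) (3,0) (3,1) (3,2) (3,3) (3,4) (3,5) (4,0) (4,1) (4,2) (4,3) (4,5)] -> total=19

Answer: .......
.......
######.
######.
######.
....#..
.......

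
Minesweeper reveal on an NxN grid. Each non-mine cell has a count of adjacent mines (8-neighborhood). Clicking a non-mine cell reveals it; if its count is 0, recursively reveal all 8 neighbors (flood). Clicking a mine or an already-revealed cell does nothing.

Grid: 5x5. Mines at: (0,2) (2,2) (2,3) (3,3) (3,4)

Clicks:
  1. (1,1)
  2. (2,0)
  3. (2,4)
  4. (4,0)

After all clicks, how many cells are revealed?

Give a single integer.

Answer: 13

Derivation:
Click 1 (1,1) count=2: revealed 1 new [(1,1)] -> total=1
Click 2 (2,0) count=0: revealed 11 new [(0,0) (0,1) (1,0) (2,0) (2,1) (3,0) (3,1) (3,2) (4,0) (4,1) (4,2)] -> total=12
Click 3 (2,4) count=3: revealed 1 new [(2,4)] -> total=13
Click 4 (4,0) count=0: revealed 0 new [(none)] -> total=13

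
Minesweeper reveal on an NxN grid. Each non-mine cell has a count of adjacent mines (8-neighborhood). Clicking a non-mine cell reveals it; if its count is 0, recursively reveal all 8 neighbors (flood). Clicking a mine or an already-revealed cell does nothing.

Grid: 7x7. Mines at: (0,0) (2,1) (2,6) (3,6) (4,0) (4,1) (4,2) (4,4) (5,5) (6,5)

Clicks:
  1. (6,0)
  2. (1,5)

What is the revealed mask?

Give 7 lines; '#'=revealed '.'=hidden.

Answer: .......
.....#.
.......
.......
.......
#####..
#####..

Derivation:
Click 1 (6,0) count=0: revealed 10 new [(5,0) (5,1) (5,2) (5,3) (5,4) (6,0) (6,1) (6,2) (6,3) (6,4)] -> total=10
Click 2 (1,5) count=1: revealed 1 new [(1,5)] -> total=11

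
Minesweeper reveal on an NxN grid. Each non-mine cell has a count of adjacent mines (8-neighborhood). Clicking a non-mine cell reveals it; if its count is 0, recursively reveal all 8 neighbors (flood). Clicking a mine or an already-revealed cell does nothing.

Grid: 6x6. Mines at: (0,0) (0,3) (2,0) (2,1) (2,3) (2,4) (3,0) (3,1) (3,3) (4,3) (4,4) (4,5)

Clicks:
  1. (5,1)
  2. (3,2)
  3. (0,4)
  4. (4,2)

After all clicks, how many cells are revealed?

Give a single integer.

Answer: 8

Derivation:
Click 1 (5,1) count=0: revealed 6 new [(4,0) (4,1) (4,2) (5,0) (5,1) (5,2)] -> total=6
Click 2 (3,2) count=5: revealed 1 new [(3,2)] -> total=7
Click 3 (0,4) count=1: revealed 1 new [(0,4)] -> total=8
Click 4 (4,2) count=3: revealed 0 new [(none)] -> total=8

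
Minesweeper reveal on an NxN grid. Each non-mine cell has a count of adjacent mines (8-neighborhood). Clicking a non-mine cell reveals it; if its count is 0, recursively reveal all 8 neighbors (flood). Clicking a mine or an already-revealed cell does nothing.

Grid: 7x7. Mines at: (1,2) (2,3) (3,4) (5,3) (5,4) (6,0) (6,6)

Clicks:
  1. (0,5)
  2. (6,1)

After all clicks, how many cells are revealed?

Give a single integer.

Answer: 18

Derivation:
Click 1 (0,5) count=0: revealed 17 new [(0,3) (0,4) (0,5) (0,6) (1,3) (1,4) (1,5) (1,6) (2,4) (2,5) (2,6) (3,5) (3,6) (4,5) (4,6) (5,5) (5,6)] -> total=17
Click 2 (6,1) count=1: revealed 1 new [(6,1)] -> total=18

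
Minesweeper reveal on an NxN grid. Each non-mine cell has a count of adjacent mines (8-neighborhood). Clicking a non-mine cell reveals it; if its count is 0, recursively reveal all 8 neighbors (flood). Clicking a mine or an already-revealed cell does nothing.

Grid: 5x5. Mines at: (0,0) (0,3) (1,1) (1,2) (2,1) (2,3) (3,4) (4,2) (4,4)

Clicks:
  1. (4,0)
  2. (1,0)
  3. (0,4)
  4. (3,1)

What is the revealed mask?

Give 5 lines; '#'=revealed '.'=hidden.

Answer: ....#
#....
.....
##...
##...

Derivation:
Click 1 (4,0) count=0: revealed 4 new [(3,0) (3,1) (4,0) (4,1)] -> total=4
Click 2 (1,0) count=3: revealed 1 new [(1,0)] -> total=5
Click 3 (0,4) count=1: revealed 1 new [(0,4)] -> total=6
Click 4 (3,1) count=2: revealed 0 new [(none)] -> total=6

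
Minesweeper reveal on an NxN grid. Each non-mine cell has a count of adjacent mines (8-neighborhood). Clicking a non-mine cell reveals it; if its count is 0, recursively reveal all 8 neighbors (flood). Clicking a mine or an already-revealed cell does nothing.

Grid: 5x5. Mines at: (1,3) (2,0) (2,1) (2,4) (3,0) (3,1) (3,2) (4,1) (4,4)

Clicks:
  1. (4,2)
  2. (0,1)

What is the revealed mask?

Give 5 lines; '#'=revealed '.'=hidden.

Answer: ###..
###..
.....
.....
..#..

Derivation:
Click 1 (4,2) count=3: revealed 1 new [(4,2)] -> total=1
Click 2 (0,1) count=0: revealed 6 new [(0,0) (0,1) (0,2) (1,0) (1,1) (1,2)] -> total=7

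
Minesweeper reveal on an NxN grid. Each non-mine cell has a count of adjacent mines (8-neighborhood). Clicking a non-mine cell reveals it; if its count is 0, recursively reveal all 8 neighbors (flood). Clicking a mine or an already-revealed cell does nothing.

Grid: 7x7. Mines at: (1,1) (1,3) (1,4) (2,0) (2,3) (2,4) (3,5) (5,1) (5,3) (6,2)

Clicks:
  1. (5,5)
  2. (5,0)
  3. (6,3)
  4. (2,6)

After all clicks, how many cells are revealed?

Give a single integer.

Answer: 12

Derivation:
Click 1 (5,5) count=0: revealed 9 new [(4,4) (4,5) (4,6) (5,4) (5,5) (5,6) (6,4) (6,5) (6,6)] -> total=9
Click 2 (5,0) count=1: revealed 1 new [(5,0)] -> total=10
Click 3 (6,3) count=2: revealed 1 new [(6,3)] -> total=11
Click 4 (2,6) count=1: revealed 1 new [(2,6)] -> total=12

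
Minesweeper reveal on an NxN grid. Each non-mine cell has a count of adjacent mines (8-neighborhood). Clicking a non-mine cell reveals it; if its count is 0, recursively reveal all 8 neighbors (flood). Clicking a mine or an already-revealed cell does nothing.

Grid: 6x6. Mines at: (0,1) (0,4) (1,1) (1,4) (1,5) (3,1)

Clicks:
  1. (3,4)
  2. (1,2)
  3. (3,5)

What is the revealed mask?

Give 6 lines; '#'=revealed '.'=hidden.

Click 1 (3,4) count=0: revealed 20 new [(2,2) (2,3) (2,4) (2,5) (3,2) (3,3) (3,4) (3,5) (4,0) (4,1) (4,2) (4,3) (4,4) (4,5) (5,0) (5,1) (5,2) (5,3) (5,4) (5,5)] -> total=20
Click 2 (1,2) count=2: revealed 1 new [(1,2)] -> total=21
Click 3 (3,5) count=0: revealed 0 new [(none)] -> total=21

Answer: ......
..#...
..####
..####
######
######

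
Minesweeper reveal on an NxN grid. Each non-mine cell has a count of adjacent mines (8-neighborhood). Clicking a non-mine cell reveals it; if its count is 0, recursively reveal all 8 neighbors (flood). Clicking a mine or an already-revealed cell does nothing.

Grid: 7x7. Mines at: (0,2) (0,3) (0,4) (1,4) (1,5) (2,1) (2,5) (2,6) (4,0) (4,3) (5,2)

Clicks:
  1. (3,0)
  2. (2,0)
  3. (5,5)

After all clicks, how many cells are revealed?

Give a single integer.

Answer: 16

Derivation:
Click 1 (3,0) count=2: revealed 1 new [(3,0)] -> total=1
Click 2 (2,0) count=1: revealed 1 new [(2,0)] -> total=2
Click 3 (5,5) count=0: revealed 14 new [(3,4) (3,5) (3,6) (4,4) (4,5) (4,6) (5,3) (5,4) (5,5) (5,6) (6,3) (6,4) (6,5) (6,6)] -> total=16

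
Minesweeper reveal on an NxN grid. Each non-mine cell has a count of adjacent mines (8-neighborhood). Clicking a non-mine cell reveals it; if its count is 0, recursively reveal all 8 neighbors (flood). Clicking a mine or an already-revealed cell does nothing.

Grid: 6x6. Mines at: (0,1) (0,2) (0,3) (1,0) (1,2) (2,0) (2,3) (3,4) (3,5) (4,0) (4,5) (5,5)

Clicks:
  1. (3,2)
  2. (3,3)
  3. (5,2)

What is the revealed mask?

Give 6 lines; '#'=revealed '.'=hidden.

Click 1 (3,2) count=1: revealed 1 new [(3,2)] -> total=1
Click 2 (3,3) count=2: revealed 1 new [(3,3)] -> total=2
Click 3 (5,2) count=0: revealed 9 new [(3,1) (4,1) (4,2) (4,3) (4,4) (5,1) (5,2) (5,3) (5,4)] -> total=11

Answer: ......
......
......
.###..
.####.
.####.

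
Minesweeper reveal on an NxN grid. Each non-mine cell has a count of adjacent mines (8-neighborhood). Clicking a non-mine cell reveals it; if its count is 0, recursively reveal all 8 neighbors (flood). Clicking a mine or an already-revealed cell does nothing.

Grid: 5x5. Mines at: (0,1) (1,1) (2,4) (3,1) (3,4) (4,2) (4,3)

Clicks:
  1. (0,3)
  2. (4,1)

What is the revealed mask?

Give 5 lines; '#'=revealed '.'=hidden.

Click 1 (0,3) count=0: revealed 6 new [(0,2) (0,3) (0,4) (1,2) (1,3) (1,4)] -> total=6
Click 2 (4,1) count=2: revealed 1 new [(4,1)] -> total=7

Answer: ..###
..###
.....
.....
.#...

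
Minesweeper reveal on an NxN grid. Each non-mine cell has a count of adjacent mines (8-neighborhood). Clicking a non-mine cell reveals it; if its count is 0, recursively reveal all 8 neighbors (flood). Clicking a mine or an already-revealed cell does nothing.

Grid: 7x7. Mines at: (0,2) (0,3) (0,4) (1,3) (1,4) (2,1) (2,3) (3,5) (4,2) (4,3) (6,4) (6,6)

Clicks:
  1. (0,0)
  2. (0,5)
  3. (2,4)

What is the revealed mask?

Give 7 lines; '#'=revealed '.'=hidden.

Answer: ##...#.
##.....
....#..
.......
.......
.......
.......

Derivation:
Click 1 (0,0) count=0: revealed 4 new [(0,0) (0,1) (1,0) (1,1)] -> total=4
Click 2 (0,5) count=2: revealed 1 new [(0,5)] -> total=5
Click 3 (2,4) count=4: revealed 1 new [(2,4)] -> total=6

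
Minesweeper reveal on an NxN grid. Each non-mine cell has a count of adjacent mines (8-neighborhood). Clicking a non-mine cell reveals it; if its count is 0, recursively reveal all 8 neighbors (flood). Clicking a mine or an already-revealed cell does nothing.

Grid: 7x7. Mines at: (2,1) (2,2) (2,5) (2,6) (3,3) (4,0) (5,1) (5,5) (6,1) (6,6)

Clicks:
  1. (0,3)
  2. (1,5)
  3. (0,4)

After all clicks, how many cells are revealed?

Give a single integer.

Answer: 14

Derivation:
Click 1 (0,3) count=0: revealed 14 new [(0,0) (0,1) (0,2) (0,3) (0,4) (0,5) (0,6) (1,0) (1,1) (1,2) (1,3) (1,4) (1,5) (1,6)] -> total=14
Click 2 (1,5) count=2: revealed 0 new [(none)] -> total=14
Click 3 (0,4) count=0: revealed 0 new [(none)] -> total=14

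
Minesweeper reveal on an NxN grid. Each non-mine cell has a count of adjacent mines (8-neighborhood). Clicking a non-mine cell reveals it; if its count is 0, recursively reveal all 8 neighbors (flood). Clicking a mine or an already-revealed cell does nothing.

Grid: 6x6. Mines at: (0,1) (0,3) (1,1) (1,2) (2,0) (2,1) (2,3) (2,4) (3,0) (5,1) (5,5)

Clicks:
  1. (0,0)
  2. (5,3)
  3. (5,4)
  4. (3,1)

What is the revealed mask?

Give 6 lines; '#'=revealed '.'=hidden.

Answer: #.....
......
......
.####.
..###.
..###.

Derivation:
Click 1 (0,0) count=2: revealed 1 new [(0,0)] -> total=1
Click 2 (5,3) count=0: revealed 9 new [(3,2) (3,3) (3,4) (4,2) (4,3) (4,4) (5,2) (5,3) (5,4)] -> total=10
Click 3 (5,4) count=1: revealed 0 new [(none)] -> total=10
Click 4 (3,1) count=3: revealed 1 new [(3,1)] -> total=11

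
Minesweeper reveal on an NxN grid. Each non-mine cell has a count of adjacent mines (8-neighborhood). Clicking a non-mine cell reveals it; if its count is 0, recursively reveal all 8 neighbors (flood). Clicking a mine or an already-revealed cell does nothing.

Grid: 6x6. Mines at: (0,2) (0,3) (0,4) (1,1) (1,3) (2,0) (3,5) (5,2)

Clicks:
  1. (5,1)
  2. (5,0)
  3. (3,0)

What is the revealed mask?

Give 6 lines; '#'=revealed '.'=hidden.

Click 1 (5,1) count=1: revealed 1 new [(5,1)] -> total=1
Click 2 (5,0) count=0: revealed 5 new [(3,0) (3,1) (4,0) (4,1) (5,0)] -> total=6
Click 3 (3,0) count=1: revealed 0 new [(none)] -> total=6

Answer: ......
......
......
##....
##....
##....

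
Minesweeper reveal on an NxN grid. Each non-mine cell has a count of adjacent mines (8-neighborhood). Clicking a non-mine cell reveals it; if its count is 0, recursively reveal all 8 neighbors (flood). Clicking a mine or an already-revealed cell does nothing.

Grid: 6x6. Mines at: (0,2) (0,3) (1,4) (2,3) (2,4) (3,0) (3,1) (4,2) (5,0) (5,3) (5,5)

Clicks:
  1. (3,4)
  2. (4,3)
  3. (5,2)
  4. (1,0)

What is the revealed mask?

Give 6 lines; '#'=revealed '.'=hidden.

Answer: ##....
##....
##....
....#.
...#..
..#...

Derivation:
Click 1 (3,4) count=2: revealed 1 new [(3,4)] -> total=1
Click 2 (4,3) count=2: revealed 1 new [(4,3)] -> total=2
Click 3 (5,2) count=2: revealed 1 new [(5,2)] -> total=3
Click 4 (1,0) count=0: revealed 6 new [(0,0) (0,1) (1,0) (1,1) (2,0) (2,1)] -> total=9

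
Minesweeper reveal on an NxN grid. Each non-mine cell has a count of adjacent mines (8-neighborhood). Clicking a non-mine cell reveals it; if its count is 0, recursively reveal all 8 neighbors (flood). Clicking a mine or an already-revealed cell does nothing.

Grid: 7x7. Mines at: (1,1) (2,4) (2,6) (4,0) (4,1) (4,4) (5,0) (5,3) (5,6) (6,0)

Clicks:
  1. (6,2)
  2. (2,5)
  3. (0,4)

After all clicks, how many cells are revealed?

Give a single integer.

Click 1 (6,2) count=1: revealed 1 new [(6,2)] -> total=1
Click 2 (2,5) count=2: revealed 1 new [(2,5)] -> total=2
Click 3 (0,4) count=0: revealed 10 new [(0,2) (0,3) (0,4) (0,5) (0,6) (1,2) (1,3) (1,4) (1,5) (1,6)] -> total=12

Answer: 12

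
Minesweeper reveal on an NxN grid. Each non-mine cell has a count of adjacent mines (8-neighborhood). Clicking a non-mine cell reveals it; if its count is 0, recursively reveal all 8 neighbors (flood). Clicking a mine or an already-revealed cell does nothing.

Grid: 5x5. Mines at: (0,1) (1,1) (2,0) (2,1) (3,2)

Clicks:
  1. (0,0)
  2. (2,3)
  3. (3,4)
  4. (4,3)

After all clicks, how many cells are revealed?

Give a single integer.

Answer: 14

Derivation:
Click 1 (0,0) count=2: revealed 1 new [(0,0)] -> total=1
Click 2 (2,3) count=1: revealed 1 new [(2,3)] -> total=2
Click 3 (3,4) count=0: revealed 12 new [(0,2) (0,3) (0,4) (1,2) (1,3) (1,4) (2,2) (2,4) (3,3) (3,4) (4,3) (4,4)] -> total=14
Click 4 (4,3) count=1: revealed 0 new [(none)] -> total=14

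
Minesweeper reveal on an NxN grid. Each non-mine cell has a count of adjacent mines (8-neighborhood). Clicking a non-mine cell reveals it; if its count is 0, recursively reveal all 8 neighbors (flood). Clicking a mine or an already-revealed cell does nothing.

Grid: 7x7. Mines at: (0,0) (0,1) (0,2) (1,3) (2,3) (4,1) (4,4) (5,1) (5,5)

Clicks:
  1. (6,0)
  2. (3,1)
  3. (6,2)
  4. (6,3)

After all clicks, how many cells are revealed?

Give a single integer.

Click 1 (6,0) count=1: revealed 1 new [(6,0)] -> total=1
Click 2 (3,1) count=1: revealed 1 new [(3,1)] -> total=2
Click 3 (6,2) count=1: revealed 1 new [(6,2)] -> total=3
Click 4 (6,3) count=0: revealed 5 new [(5,2) (5,3) (5,4) (6,3) (6,4)] -> total=8

Answer: 8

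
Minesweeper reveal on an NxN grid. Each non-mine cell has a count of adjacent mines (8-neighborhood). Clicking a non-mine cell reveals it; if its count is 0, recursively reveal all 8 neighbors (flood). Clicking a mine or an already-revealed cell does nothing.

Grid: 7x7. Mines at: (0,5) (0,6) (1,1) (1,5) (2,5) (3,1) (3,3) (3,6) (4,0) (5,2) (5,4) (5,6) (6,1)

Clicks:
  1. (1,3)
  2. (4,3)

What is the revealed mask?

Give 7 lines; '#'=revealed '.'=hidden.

Click 1 (1,3) count=0: revealed 9 new [(0,2) (0,3) (0,4) (1,2) (1,3) (1,4) (2,2) (2,3) (2,4)] -> total=9
Click 2 (4,3) count=3: revealed 1 new [(4,3)] -> total=10

Answer: ..###..
..###..
..###..
.......
...#...
.......
.......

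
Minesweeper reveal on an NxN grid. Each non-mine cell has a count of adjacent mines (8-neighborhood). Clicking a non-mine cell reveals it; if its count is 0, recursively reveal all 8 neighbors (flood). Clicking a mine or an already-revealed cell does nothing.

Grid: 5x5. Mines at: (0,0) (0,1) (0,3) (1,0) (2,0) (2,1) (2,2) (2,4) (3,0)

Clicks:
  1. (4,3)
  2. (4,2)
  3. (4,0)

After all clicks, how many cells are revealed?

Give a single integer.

Answer: 9

Derivation:
Click 1 (4,3) count=0: revealed 8 new [(3,1) (3,2) (3,3) (3,4) (4,1) (4,2) (4,3) (4,4)] -> total=8
Click 2 (4,2) count=0: revealed 0 new [(none)] -> total=8
Click 3 (4,0) count=1: revealed 1 new [(4,0)] -> total=9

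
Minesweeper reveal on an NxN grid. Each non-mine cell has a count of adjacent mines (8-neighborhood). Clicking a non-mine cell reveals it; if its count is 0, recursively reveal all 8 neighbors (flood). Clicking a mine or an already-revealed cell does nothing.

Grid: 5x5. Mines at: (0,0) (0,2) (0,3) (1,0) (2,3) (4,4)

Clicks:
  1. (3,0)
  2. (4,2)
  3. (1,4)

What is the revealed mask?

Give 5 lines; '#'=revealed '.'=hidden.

Click 1 (3,0) count=0: revealed 11 new [(2,0) (2,1) (2,2) (3,0) (3,1) (3,2) (3,3) (4,0) (4,1) (4,2) (4,3)] -> total=11
Click 2 (4,2) count=0: revealed 0 new [(none)] -> total=11
Click 3 (1,4) count=2: revealed 1 new [(1,4)] -> total=12

Answer: .....
....#
###..
####.
####.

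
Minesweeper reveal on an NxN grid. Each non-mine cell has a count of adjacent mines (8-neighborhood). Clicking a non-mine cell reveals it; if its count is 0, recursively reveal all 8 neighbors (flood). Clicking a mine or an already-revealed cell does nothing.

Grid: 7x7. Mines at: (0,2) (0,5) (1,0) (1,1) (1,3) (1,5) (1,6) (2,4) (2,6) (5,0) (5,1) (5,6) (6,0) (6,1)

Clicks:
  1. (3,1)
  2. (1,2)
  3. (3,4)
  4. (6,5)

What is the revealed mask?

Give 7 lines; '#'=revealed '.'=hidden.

Answer: .......
..#....
####...
######.
######.
..####.
..####.

Derivation:
Click 1 (3,1) count=0: revealed 24 new [(2,0) (2,1) (2,2) (2,3) (3,0) (3,1) (3,2) (3,3) (3,4) (3,5) (4,0) (4,1) (4,2) (4,3) (4,4) (4,5) (5,2) (5,3) (5,4) (5,5) (6,2) (6,3) (6,4) (6,5)] -> total=24
Click 2 (1,2) count=3: revealed 1 new [(1,2)] -> total=25
Click 3 (3,4) count=1: revealed 0 new [(none)] -> total=25
Click 4 (6,5) count=1: revealed 0 new [(none)] -> total=25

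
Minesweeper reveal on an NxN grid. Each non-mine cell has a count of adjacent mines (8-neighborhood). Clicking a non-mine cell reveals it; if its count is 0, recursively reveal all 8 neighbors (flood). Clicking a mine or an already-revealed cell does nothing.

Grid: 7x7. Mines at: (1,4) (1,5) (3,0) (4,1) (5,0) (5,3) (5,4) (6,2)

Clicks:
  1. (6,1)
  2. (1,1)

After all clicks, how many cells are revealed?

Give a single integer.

Answer: 31

Derivation:
Click 1 (6,1) count=2: revealed 1 new [(6,1)] -> total=1
Click 2 (1,1) count=0: revealed 30 new [(0,0) (0,1) (0,2) (0,3) (1,0) (1,1) (1,2) (1,3) (2,0) (2,1) (2,2) (2,3) (2,4) (2,5) (2,6) (3,1) (3,2) (3,3) (3,4) (3,5) (3,6) (4,2) (4,3) (4,4) (4,5) (4,6) (5,5) (5,6) (6,5) (6,6)] -> total=31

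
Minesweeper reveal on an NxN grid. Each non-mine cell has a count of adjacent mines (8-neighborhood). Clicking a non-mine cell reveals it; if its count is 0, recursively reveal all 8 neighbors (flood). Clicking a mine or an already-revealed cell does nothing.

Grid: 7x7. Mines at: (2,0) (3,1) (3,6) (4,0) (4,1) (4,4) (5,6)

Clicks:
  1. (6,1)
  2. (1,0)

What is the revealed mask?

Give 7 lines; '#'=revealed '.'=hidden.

Answer: .......
#......
.......
.......
.......
######.
######.

Derivation:
Click 1 (6,1) count=0: revealed 12 new [(5,0) (5,1) (5,2) (5,3) (5,4) (5,5) (6,0) (6,1) (6,2) (6,3) (6,4) (6,5)] -> total=12
Click 2 (1,0) count=1: revealed 1 new [(1,0)] -> total=13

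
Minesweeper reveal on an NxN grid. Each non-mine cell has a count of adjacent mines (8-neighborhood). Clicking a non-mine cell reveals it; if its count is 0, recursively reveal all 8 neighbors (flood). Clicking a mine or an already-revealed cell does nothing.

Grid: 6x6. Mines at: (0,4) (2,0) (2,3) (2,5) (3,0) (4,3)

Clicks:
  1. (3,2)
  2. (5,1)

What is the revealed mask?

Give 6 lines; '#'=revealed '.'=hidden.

Click 1 (3,2) count=2: revealed 1 new [(3,2)] -> total=1
Click 2 (5,1) count=0: revealed 6 new [(4,0) (4,1) (4,2) (5,0) (5,1) (5,2)] -> total=7

Answer: ......
......
......
..#...
###...
###...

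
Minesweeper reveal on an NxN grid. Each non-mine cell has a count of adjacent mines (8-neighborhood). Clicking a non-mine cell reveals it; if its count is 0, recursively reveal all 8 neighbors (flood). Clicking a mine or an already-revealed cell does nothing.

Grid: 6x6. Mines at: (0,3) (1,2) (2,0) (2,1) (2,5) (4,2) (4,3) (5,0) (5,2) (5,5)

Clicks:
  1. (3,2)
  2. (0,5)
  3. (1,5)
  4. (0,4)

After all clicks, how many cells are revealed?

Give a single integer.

Click 1 (3,2) count=3: revealed 1 new [(3,2)] -> total=1
Click 2 (0,5) count=0: revealed 4 new [(0,4) (0,5) (1,4) (1,5)] -> total=5
Click 3 (1,5) count=1: revealed 0 new [(none)] -> total=5
Click 4 (0,4) count=1: revealed 0 new [(none)] -> total=5

Answer: 5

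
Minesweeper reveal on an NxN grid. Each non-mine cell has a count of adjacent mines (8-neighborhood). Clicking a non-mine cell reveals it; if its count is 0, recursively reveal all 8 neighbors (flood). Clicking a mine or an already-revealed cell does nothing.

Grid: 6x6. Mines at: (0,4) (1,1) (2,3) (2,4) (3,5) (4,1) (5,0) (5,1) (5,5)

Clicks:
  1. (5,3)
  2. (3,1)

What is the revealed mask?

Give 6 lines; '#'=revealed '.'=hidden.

Answer: ......
......
......
.####.
..###.
..###.

Derivation:
Click 1 (5,3) count=0: revealed 9 new [(3,2) (3,3) (3,4) (4,2) (4,3) (4,4) (5,2) (5,3) (5,4)] -> total=9
Click 2 (3,1) count=1: revealed 1 new [(3,1)] -> total=10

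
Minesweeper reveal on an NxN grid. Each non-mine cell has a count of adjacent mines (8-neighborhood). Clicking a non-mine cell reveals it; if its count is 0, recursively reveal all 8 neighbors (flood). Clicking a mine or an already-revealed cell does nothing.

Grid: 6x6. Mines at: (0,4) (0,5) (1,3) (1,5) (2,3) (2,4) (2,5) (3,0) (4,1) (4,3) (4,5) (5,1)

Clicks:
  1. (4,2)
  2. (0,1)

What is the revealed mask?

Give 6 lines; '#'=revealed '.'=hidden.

Answer: ###...
###...
###...
......
..#...
......

Derivation:
Click 1 (4,2) count=3: revealed 1 new [(4,2)] -> total=1
Click 2 (0,1) count=0: revealed 9 new [(0,0) (0,1) (0,2) (1,0) (1,1) (1,2) (2,0) (2,1) (2,2)] -> total=10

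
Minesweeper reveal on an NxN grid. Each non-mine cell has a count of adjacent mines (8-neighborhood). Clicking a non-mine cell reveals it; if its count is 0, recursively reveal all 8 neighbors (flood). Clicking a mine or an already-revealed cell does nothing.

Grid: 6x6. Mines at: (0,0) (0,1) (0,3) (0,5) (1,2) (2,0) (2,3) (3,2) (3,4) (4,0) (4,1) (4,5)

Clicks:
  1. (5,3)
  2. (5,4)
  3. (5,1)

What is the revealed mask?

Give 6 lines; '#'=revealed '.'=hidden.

Click 1 (5,3) count=0: revealed 6 new [(4,2) (4,3) (4,4) (5,2) (5,3) (5,4)] -> total=6
Click 2 (5,4) count=1: revealed 0 new [(none)] -> total=6
Click 3 (5,1) count=2: revealed 1 new [(5,1)] -> total=7

Answer: ......
......
......
......
..###.
.####.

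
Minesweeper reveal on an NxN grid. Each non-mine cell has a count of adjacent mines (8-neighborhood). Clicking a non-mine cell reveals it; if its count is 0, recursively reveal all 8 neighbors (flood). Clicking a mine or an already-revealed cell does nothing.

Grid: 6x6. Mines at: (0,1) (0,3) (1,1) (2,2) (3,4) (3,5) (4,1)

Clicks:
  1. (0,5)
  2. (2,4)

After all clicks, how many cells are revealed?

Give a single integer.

Answer: 6

Derivation:
Click 1 (0,5) count=0: revealed 6 new [(0,4) (0,5) (1,4) (1,5) (2,4) (2,5)] -> total=6
Click 2 (2,4) count=2: revealed 0 new [(none)] -> total=6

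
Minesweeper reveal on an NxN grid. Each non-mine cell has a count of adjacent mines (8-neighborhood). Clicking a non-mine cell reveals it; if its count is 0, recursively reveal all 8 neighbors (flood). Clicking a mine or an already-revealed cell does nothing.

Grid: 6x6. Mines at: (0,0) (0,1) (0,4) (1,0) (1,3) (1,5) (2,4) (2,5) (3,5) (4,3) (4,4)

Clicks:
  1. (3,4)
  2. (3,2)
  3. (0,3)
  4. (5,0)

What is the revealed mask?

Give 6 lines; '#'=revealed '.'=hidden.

Click 1 (3,4) count=5: revealed 1 new [(3,4)] -> total=1
Click 2 (3,2) count=1: revealed 1 new [(3,2)] -> total=2
Click 3 (0,3) count=2: revealed 1 new [(0,3)] -> total=3
Click 4 (5,0) count=0: revealed 11 new [(2,0) (2,1) (2,2) (3,0) (3,1) (4,0) (4,1) (4,2) (5,0) (5,1) (5,2)] -> total=14

Answer: ...#..
......
###...
###.#.
###...
###...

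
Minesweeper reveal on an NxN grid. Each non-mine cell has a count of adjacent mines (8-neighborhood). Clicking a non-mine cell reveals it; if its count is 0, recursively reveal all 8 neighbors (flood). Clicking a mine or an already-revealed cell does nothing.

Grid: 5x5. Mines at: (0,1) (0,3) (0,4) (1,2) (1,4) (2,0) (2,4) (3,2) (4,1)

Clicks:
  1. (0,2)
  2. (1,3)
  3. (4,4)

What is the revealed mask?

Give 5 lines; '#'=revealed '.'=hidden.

Answer: ..#..
...#.
.....
...##
...##

Derivation:
Click 1 (0,2) count=3: revealed 1 new [(0,2)] -> total=1
Click 2 (1,3) count=5: revealed 1 new [(1,3)] -> total=2
Click 3 (4,4) count=0: revealed 4 new [(3,3) (3,4) (4,3) (4,4)] -> total=6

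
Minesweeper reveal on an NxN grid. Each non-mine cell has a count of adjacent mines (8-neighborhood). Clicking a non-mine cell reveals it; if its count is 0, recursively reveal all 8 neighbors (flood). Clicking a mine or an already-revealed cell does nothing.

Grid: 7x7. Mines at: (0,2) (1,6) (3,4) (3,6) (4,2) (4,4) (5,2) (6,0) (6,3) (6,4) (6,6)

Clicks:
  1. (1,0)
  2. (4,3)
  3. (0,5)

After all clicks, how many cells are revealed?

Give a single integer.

Click 1 (1,0) count=0: revealed 18 new [(0,0) (0,1) (1,0) (1,1) (1,2) (1,3) (2,0) (2,1) (2,2) (2,3) (3,0) (3,1) (3,2) (3,3) (4,0) (4,1) (5,0) (5,1)] -> total=18
Click 2 (4,3) count=4: revealed 1 new [(4,3)] -> total=19
Click 3 (0,5) count=1: revealed 1 new [(0,5)] -> total=20

Answer: 20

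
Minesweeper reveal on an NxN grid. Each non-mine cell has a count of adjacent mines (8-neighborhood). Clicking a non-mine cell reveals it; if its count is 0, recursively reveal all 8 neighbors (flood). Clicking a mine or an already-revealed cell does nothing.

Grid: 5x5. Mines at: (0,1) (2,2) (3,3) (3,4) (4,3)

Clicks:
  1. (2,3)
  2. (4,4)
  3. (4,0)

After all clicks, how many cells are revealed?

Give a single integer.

Answer: 12

Derivation:
Click 1 (2,3) count=3: revealed 1 new [(2,3)] -> total=1
Click 2 (4,4) count=3: revealed 1 new [(4,4)] -> total=2
Click 3 (4,0) count=0: revealed 10 new [(1,0) (1,1) (2,0) (2,1) (3,0) (3,1) (3,2) (4,0) (4,1) (4,2)] -> total=12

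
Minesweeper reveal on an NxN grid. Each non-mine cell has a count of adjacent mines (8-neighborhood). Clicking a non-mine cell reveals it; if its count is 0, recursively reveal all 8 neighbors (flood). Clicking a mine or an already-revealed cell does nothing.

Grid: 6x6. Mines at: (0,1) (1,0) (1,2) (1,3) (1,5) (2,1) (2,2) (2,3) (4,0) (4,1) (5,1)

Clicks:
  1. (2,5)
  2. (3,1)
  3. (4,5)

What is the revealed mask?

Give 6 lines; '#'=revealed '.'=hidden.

Answer: ......
......
....##
.#####
..####
..####

Derivation:
Click 1 (2,5) count=1: revealed 1 new [(2,5)] -> total=1
Click 2 (3,1) count=4: revealed 1 new [(3,1)] -> total=2
Click 3 (4,5) count=0: revealed 13 new [(2,4) (3,2) (3,3) (3,4) (3,5) (4,2) (4,3) (4,4) (4,5) (5,2) (5,3) (5,4) (5,5)] -> total=15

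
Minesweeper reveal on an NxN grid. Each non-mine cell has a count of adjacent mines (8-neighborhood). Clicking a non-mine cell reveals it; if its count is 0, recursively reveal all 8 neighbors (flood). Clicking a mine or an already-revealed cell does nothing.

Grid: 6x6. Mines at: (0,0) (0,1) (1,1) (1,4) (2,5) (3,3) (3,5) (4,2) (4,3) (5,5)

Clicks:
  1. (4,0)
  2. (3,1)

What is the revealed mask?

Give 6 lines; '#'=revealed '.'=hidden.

Answer: ......
......
##....
##....
##....
##....

Derivation:
Click 1 (4,0) count=0: revealed 8 new [(2,0) (2,1) (3,0) (3,1) (4,0) (4,1) (5,0) (5,1)] -> total=8
Click 2 (3,1) count=1: revealed 0 new [(none)] -> total=8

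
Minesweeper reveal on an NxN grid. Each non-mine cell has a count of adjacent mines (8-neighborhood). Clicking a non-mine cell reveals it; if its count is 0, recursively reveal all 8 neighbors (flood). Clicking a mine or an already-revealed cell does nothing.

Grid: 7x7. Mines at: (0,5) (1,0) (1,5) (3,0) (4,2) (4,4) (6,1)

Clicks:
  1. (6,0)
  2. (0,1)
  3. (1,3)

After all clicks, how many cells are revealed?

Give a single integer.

Click 1 (6,0) count=1: revealed 1 new [(6,0)] -> total=1
Click 2 (0,1) count=1: revealed 1 new [(0,1)] -> total=2
Click 3 (1,3) count=0: revealed 15 new [(0,2) (0,3) (0,4) (1,1) (1,2) (1,3) (1,4) (2,1) (2,2) (2,3) (2,4) (3,1) (3,2) (3,3) (3,4)] -> total=17

Answer: 17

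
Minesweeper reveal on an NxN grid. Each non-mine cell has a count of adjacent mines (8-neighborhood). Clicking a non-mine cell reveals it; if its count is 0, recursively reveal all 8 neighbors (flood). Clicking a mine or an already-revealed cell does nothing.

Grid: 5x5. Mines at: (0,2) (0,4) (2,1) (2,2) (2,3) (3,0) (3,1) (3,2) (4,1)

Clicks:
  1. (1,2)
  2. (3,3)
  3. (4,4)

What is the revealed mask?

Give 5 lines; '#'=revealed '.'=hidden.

Click 1 (1,2) count=4: revealed 1 new [(1,2)] -> total=1
Click 2 (3,3) count=3: revealed 1 new [(3,3)] -> total=2
Click 3 (4,4) count=0: revealed 3 new [(3,4) (4,3) (4,4)] -> total=5

Answer: .....
..#..
.....
...##
...##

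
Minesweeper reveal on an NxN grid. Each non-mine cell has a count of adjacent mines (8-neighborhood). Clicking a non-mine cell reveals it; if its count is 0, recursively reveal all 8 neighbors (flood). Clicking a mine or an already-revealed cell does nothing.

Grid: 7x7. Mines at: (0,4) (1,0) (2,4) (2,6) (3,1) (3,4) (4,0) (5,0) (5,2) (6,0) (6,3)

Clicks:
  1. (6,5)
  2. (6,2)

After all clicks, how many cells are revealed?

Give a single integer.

Answer: 12

Derivation:
Click 1 (6,5) count=0: revealed 11 new [(3,5) (3,6) (4,4) (4,5) (4,6) (5,4) (5,5) (5,6) (6,4) (6,5) (6,6)] -> total=11
Click 2 (6,2) count=2: revealed 1 new [(6,2)] -> total=12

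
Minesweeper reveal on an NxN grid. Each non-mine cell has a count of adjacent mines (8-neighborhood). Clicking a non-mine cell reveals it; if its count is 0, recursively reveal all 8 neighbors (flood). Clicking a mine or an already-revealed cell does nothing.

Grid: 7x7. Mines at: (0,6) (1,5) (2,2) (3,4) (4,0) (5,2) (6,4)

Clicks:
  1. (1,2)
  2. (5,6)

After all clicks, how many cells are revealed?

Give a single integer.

Click 1 (1,2) count=1: revealed 1 new [(1,2)] -> total=1
Click 2 (5,6) count=0: revealed 10 new [(2,5) (2,6) (3,5) (3,6) (4,5) (4,6) (5,5) (5,6) (6,5) (6,6)] -> total=11

Answer: 11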